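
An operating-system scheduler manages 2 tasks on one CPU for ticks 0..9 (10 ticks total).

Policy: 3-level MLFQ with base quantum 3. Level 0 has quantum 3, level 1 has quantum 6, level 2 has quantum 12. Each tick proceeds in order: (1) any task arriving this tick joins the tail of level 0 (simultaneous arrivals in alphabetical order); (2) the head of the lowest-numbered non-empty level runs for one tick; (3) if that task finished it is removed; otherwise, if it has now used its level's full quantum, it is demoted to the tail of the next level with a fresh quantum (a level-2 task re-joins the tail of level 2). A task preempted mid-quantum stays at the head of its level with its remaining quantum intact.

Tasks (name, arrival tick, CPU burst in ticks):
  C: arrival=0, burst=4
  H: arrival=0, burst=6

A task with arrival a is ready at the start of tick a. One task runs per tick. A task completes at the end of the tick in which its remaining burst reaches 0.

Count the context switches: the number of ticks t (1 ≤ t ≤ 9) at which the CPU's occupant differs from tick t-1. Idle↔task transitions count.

t=0: L0/L1/L2 = CH/-/- → run C
t=1: L0/L1/L2 = CH/-/- → run C
t=2: L0/L1/L2 = CH/-/- → run C
t=3: L0/L1/L2 = H/C/- → run H
t=4: L0/L1/L2 = H/C/- → run H
t=5: L0/L1/L2 = H/C/- → run H
t=6: L0/L1/L2 = -/CH/- → run C
t=7: L0/L1/L2 = -/H/- → run H
t=8: L0/L1/L2 = -/H/- → run H
t=9: L0/L1/L2 = -/H/- → run H

context switches = 3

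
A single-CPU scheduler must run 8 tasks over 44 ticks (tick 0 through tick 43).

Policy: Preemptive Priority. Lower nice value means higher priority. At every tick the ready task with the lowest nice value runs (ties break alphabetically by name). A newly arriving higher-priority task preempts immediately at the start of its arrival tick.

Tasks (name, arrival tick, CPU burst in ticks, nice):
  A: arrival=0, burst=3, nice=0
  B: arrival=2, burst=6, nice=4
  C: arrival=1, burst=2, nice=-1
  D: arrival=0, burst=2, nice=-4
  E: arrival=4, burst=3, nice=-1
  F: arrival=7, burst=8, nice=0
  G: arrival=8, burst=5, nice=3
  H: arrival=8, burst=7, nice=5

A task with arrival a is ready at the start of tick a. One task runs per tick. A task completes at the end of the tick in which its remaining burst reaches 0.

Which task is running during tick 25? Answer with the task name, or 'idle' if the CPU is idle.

t=0: ready={A,D} → run D
t=1: ready={A,C,D} → run D
t=2: ready={A,B,C} → run C
t=3: ready={A,B,C} → run C
t=4: ready={A,B,E} → run E
t=5: ready={A,B,E} → run E
t=6: ready={A,B,E} → run E
t=7: ready={A,B,F} → run A
t=8: ready={A,B,F,G,H} → run A
t=9: ready={A,B,F,G,H} → run A
t=10: ready={B,F,G,H} → run F
t=11: ready={B,F,G,H} → run F
t=12: ready={B,F,G,H} → run F
t=13: ready={B,F,G,H} → run F
t=14: ready={B,F,G,H} → run F
t=15: ready={B,F,G,H} → run F
t=16: ready={B,F,G,H} → run F
t=17: ready={B,F,G,H} → run F
t=18: ready={B,G,H} → run G
t=19: ready={B,G,H} → run G
t=20: ready={B,G,H} → run G
t=21: ready={B,G,H} → run G
t=22: ready={B,G,H} → run G
t=23: ready={B,H} → run B
t=24: ready={B,H} → run B
t=25: ready={B,H} → run B
t=26: ready={B,H} → run B
t=27: ready={B,H} → run B
t=28: ready={B,H} → run B
t=29: ready={H} → run H
t=30: ready={H} → run H
t=31: ready={H} → run H
t=32: ready={H} → run H
t=33: ready={H} → run H
t=34: ready={H} → run H
t=35: ready={H} → run H
t=36: (idle)
t=37: (idle)
t=38: (idle)
t=39: (idle)
t=40: (idle)
t=41: (idle)
t=42: (idle)
t=43: (idle)

running at tick 25 = B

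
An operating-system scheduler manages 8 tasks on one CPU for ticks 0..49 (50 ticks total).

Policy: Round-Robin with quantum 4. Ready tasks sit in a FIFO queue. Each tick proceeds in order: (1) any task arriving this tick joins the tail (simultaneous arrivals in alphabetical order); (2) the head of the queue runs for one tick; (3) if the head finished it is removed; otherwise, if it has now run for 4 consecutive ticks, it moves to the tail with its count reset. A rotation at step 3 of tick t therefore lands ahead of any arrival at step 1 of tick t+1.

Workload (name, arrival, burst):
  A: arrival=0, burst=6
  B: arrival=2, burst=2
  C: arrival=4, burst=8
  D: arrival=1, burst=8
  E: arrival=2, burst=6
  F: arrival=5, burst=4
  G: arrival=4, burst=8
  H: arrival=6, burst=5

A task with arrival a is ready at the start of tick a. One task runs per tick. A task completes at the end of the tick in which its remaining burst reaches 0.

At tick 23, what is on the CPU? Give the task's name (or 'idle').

running at tick 23 = G

t=0: queue=[A] q_used=0 → run A
t=1: queue=[A,D] q_used=1 → run A
t=2: queue=[A,D,B,E] q_used=2 → run A
t=3: queue=[A,D,B,E] q_used=3 → run A
t=4: queue=[D,B,E,A,C,G] q_used=0 → run D
t=5: queue=[D,B,E,A,C,G,F] q_used=1 → run D
t=6: queue=[D,B,E,A,C,G,F,H] q_used=2 → run D
t=7: queue=[D,B,E,A,C,G,F,H] q_used=3 → run D
t=8: queue=[B,E,A,C,G,F,H,D] q_used=0 → run B
t=9: queue=[B,E,A,C,G,F,H,D] q_used=1 → run B
t=10: queue=[E,A,C,G,F,H,D] q_used=0 → run E
t=11: queue=[E,A,C,G,F,H,D] q_used=1 → run E
t=12: queue=[E,A,C,G,F,H,D] q_used=2 → run E
t=13: queue=[E,A,C,G,F,H,D] q_used=3 → run E
t=14: queue=[A,C,G,F,H,D,E] q_used=0 → run A
t=15: queue=[A,C,G,F,H,D,E] q_used=1 → run A
t=16: queue=[C,G,F,H,D,E] q_used=0 → run C
t=17: queue=[C,G,F,H,D,E] q_used=1 → run C
t=18: queue=[C,G,F,H,D,E] q_used=2 → run C
t=19: queue=[C,G,F,H,D,E] q_used=3 → run C
t=20: queue=[G,F,H,D,E,C] q_used=0 → run G
t=21: queue=[G,F,H,D,E,C] q_used=1 → run G
t=22: queue=[G,F,H,D,E,C] q_used=2 → run G
t=23: queue=[G,F,H,D,E,C] q_used=3 → run G
t=24: queue=[F,H,D,E,C,G] q_used=0 → run F
t=25: queue=[F,H,D,E,C,G] q_used=1 → run F
t=26: queue=[F,H,D,E,C,G] q_used=2 → run F
t=27: queue=[F,H,D,E,C,G] q_used=3 → run F
t=28: queue=[H,D,E,C,G] q_used=0 → run H
t=29: queue=[H,D,E,C,G] q_used=1 → run H
t=30: queue=[H,D,E,C,G] q_used=2 → run H
t=31: queue=[H,D,E,C,G] q_used=3 → run H
t=32: queue=[D,E,C,G,H] q_used=0 → run D
t=33: queue=[D,E,C,G,H] q_used=1 → run D
t=34: queue=[D,E,C,G,H] q_used=2 → run D
t=35: queue=[D,E,C,G,H] q_used=3 → run D
t=36: queue=[E,C,G,H] q_used=0 → run E
t=37: queue=[E,C,G,H] q_used=1 → run E
t=38: queue=[C,G,H] q_used=0 → run C
t=39: queue=[C,G,H] q_used=1 → run C
t=40: queue=[C,G,H] q_used=2 → run C
t=41: queue=[C,G,H] q_used=3 → run C
t=42: queue=[G,H] q_used=0 → run G
t=43: queue=[G,H] q_used=1 → run G
t=44: queue=[G,H] q_used=2 → run G
t=45: queue=[G,H] q_used=3 → run G
t=46: queue=[H] q_used=0 → run H
t=47: (idle)
t=48: (idle)
t=49: (idle)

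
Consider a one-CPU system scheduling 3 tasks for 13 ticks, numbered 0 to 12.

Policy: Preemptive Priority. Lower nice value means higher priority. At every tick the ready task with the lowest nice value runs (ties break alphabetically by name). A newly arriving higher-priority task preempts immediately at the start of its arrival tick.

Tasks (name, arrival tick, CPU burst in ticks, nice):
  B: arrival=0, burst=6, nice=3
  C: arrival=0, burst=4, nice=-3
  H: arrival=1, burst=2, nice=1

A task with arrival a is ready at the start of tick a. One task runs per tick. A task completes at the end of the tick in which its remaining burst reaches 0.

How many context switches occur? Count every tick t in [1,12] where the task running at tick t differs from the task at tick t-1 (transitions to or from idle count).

context switches = 3

t=0: ready={B,C} → run C
t=1: ready={B,C,H} → run C
t=2: ready={B,C,H} → run C
t=3: ready={B,C,H} → run C
t=4: ready={B,H} → run H
t=5: ready={B,H} → run H
t=6: ready={B} → run B
t=7: ready={B} → run B
t=8: ready={B} → run B
t=9: ready={B} → run B
t=10: ready={B} → run B
t=11: ready={B} → run B
t=12: (idle)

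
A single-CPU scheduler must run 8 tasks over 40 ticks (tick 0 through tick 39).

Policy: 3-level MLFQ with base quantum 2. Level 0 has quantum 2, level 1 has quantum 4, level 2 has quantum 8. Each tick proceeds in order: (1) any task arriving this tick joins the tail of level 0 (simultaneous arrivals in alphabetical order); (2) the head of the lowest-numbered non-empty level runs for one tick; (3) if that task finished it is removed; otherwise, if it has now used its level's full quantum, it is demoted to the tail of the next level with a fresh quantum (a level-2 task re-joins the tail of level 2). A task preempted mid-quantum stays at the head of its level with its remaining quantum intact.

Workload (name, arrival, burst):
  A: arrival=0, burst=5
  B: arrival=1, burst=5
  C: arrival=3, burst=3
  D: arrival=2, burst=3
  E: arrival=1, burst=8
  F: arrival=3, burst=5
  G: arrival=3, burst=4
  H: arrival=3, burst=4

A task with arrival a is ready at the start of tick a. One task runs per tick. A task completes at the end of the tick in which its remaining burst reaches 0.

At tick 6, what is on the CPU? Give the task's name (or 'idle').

t=0: L0/L1/L2 = A/-/- → run A
t=1: L0/L1/L2 = ABE/-/- → run A
t=2: L0/L1/L2 = BED/A/- → run B
t=3: L0/L1/L2 = BEDCFGH/A/- → run B
t=4: L0/L1/L2 = EDCFGH/AB/- → run E
t=5: L0/L1/L2 = EDCFGH/AB/- → run E
t=6: L0/L1/L2 = DCFGH/ABE/- → run D
t=7: L0/L1/L2 = DCFGH/ABE/- → run D
t=8: L0/L1/L2 = CFGH/ABED/- → run C
t=9: L0/L1/L2 = CFGH/ABED/- → run C
t=10: L0/L1/L2 = FGH/ABEDC/- → run F
t=11: L0/L1/L2 = FGH/ABEDC/- → run F
t=12: L0/L1/L2 = GH/ABEDCF/- → run G
t=13: L0/L1/L2 = GH/ABEDCF/- → run G
t=14: L0/L1/L2 = H/ABEDCFG/- → run H
t=15: L0/L1/L2 = H/ABEDCFG/- → run H
t=16: L0/L1/L2 = -/ABEDCFGH/- → run A
t=17: L0/L1/L2 = -/ABEDCFGH/- → run A
t=18: L0/L1/L2 = -/ABEDCFGH/- → run A
t=19: L0/L1/L2 = -/BEDCFGH/- → run B
t=20: L0/L1/L2 = -/BEDCFGH/- → run B
t=21: L0/L1/L2 = -/BEDCFGH/- → run B
t=22: L0/L1/L2 = -/EDCFGH/- → run E
t=23: L0/L1/L2 = -/EDCFGH/- → run E
t=24: L0/L1/L2 = -/EDCFGH/- → run E
t=25: L0/L1/L2 = -/EDCFGH/- → run E
t=26: L0/L1/L2 = -/DCFGH/E → run D
t=27: L0/L1/L2 = -/CFGH/E → run C
t=28: L0/L1/L2 = -/FGH/E → run F
t=29: L0/L1/L2 = -/FGH/E → run F
t=30: L0/L1/L2 = -/FGH/E → run F
t=31: L0/L1/L2 = -/GH/E → run G
t=32: L0/L1/L2 = -/GH/E → run G
t=33: L0/L1/L2 = -/H/E → run H
t=34: L0/L1/L2 = -/H/E → run H
t=35: L0/L1/L2 = -/-/E → run E
t=36: L0/L1/L2 = -/-/E → run E
t=37: (idle)
t=38: (idle)
t=39: (idle)

running at tick 6 = D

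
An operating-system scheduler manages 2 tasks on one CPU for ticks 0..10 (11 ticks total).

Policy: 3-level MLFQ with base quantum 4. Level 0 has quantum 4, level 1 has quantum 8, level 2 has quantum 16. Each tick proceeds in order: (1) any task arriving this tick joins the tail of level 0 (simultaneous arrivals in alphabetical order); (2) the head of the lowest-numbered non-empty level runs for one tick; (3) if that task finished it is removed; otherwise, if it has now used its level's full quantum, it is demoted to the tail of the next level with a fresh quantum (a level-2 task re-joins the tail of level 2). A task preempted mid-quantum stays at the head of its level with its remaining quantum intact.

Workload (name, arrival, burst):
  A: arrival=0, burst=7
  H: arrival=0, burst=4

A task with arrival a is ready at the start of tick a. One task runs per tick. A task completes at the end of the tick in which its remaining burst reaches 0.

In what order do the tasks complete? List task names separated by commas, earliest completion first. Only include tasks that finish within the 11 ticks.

t=0: L0/L1/L2 = AH/-/- → run A
t=1: L0/L1/L2 = AH/-/- → run A
t=2: L0/L1/L2 = AH/-/- → run A
t=3: L0/L1/L2 = AH/-/- → run A
t=4: L0/L1/L2 = H/A/- → run H
t=5: L0/L1/L2 = H/A/- → run H
t=6: L0/L1/L2 = H/A/- → run H
t=7: L0/L1/L2 = H/A/- → run H
t=8: L0/L1/L2 = -/A/- → run A
t=9: L0/L1/L2 = -/A/- → run A
t=10: L0/L1/L2 = -/A/- → run A

completion order = H, A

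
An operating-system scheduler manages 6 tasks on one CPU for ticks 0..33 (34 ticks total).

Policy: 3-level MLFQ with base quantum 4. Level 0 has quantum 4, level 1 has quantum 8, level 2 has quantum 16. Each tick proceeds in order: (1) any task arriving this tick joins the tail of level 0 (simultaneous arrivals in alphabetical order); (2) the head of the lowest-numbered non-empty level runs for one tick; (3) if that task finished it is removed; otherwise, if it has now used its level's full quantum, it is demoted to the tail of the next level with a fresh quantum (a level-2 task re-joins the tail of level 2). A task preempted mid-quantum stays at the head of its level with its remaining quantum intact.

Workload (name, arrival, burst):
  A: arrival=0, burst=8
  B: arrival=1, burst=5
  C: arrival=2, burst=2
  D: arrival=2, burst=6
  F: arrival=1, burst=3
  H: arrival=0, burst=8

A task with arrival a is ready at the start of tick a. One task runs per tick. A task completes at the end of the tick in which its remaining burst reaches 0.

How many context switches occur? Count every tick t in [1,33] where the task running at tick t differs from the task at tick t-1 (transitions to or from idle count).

t=0: L0/L1/L2 = AH/-/- → run A
t=1: L0/L1/L2 = AHBF/-/- → run A
t=2: L0/L1/L2 = AHBFCD/-/- → run A
t=3: L0/L1/L2 = AHBFCD/-/- → run A
t=4: L0/L1/L2 = HBFCD/A/- → run H
t=5: L0/L1/L2 = HBFCD/A/- → run H
t=6: L0/L1/L2 = HBFCD/A/- → run H
t=7: L0/L1/L2 = HBFCD/A/- → run H
t=8: L0/L1/L2 = BFCD/AH/- → run B
t=9: L0/L1/L2 = BFCD/AH/- → run B
t=10: L0/L1/L2 = BFCD/AH/- → run B
t=11: L0/L1/L2 = BFCD/AH/- → run B
t=12: L0/L1/L2 = FCD/AHB/- → run F
t=13: L0/L1/L2 = FCD/AHB/- → run F
t=14: L0/L1/L2 = FCD/AHB/- → run F
t=15: L0/L1/L2 = CD/AHB/- → run C
t=16: L0/L1/L2 = CD/AHB/- → run C
t=17: L0/L1/L2 = D/AHB/- → run D
t=18: L0/L1/L2 = D/AHB/- → run D
t=19: L0/L1/L2 = D/AHB/- → run D
t=20: L0/L1/L2 = D/AHB/- → run D
t=21: L0/L1/L2 = -/AHBD/- → run A
t=22: L0/L1/L2 = -/AHBD/- → run A
t=23: L0/L1/L2 = -/AHBD/- → run A
t=24: L0/L1/L2 = -/AHBD/- → run A
t=25: L0/L1/L2 = -/HBD/- → run H
t=26: L0/L1/L2 = -/HBD/- → run H
t=27: L0/L1/L2 = -/HBD/- → run H
t=28: L0/L1/L2 = -/HBD/- → run H
t=29: L0/L1/L2 = -/BD/- → run B
t=30: L0/L1/L2 = -/D/- → run D
t=31: L0/L1/L2 = -/D/- → run D
t=32: (idle)
t=33: (idle)

context switches = 10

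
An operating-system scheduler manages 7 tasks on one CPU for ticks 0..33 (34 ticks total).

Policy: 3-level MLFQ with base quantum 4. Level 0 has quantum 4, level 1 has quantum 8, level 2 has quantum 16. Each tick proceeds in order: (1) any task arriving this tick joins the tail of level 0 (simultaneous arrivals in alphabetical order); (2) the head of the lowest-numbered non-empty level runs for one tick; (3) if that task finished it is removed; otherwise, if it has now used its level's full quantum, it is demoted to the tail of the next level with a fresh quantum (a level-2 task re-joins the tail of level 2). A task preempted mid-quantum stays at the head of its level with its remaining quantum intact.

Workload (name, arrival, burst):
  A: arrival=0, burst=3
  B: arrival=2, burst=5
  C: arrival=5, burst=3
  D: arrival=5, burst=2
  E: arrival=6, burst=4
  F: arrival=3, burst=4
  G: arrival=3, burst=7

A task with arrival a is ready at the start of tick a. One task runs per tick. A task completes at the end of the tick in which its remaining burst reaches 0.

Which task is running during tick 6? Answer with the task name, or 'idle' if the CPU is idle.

running at tick 6 = B

t=0: L0/L1/L2 = A/-/- → run A
t=1: L0/L1/L2 = A/-/- → run A
t=2: L0/L1/L2 = AB/-/- → run A
t=3: L0/L1/L2 = BFG/-/- → run B
t=4: L0/L1/L2 = BFG/-/- → run B
t=5: L0/L1/L2 = BFGCD/-/- → run B
t=6: L0/L1/L2 = BFGCDE/-/- → run B
t=7: L0/L1/L2 = FGCDE/B/- → run F
t=8: L0/L1/L2 = FGCDE/B/- → run F
t=9: L0/L1/L2 = FGCDE/B/- → run F
t=10: L0/L1/L2 = FGCDE/B/- → run F
t=11: L0/L1/L2 = GCDE/B/- → run G
t=12: L0/L1/L2 = GCDE/B/- → run G
t=13: L0/L1/L2 = GCDE/B/- → run G
t=14: L0/L1/L2 = GCDE/B/- → run G
t=15: L0/L1/L2 = CDE/BG/- → run C
t=16: L0/L1/L2 = CDE/BG/- → run C
t=17: L0/L1/L2 = CDE/BG/- → run C
t=18: L0/L1/L2 = DE/BG/- → run D
t=19: L0/L1/L2 = DE/BG/- → run D
t=20: L0/L1/L2 = E/BG/- → run E
t=21: L0/L1/L2 = E/BG/- → run E
t=22: L0/L1/L2 = E/BG/- → run E
t=23: L0/L1/L2 = E/BG/- → run E
t=24: L0/L1/L2 = -/BG/- → run B
t=25: L0/L1/L2 = -/G/- → run G
t=26: L0/L1/L2 = -/G/- → run G
t=27: L0/L1/L2 = -/G/- → run G
t=28: (idle)
t=29: (idle)
t=30: (idle)
t=31: (idle)
t=32: (idle)
t=33: (idle)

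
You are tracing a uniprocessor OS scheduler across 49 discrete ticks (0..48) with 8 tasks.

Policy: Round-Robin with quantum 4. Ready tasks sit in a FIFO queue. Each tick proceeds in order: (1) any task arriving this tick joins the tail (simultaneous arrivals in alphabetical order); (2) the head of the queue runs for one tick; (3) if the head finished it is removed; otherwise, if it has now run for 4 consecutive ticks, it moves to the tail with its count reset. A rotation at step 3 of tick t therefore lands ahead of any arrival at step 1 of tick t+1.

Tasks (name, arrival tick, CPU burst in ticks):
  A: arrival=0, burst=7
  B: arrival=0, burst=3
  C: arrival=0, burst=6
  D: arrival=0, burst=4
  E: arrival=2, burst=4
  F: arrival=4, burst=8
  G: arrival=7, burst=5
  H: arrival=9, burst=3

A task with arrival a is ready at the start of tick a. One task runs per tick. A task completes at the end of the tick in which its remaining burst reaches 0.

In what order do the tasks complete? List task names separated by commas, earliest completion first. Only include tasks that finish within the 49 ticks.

completion order = B, D, E, A, H, C, F, G

t=0: queue=[A,B,C,D] q_used=0 → run A
t=1: queue=[A,B,C,D] q_used=1 → run A
t=2: queue=[A,B,C,D,E] q_used=2 → run A
t=3: queue=[A,B,C,D,E] q_used=3 → run A
t=4: queue=[B,C,D,E,A,F] q_used=0 → run B
t=5: queue=[B,C,D,E,A,F] q_used=1 → run B
t=6: queue=[B,C,D,E,A,F] q_used=2 → run B
t=7: queue=[C,D,E,A,F,G] q_used=0 → run C
t=8: queue=[C,D,E,A,F,G] q_used=1 → run C
t=9: queue=[C,D,E,A,F,G,H] q_used=2 → run C
t=10: queue=[C,D,E,A,F,G,H] q_used=3 → run C
t=11: queue=[D,E,A,F,G,H,C] q_used=0 → run D
t=12: queue=[D,E,A,F,G,H,C] q_used=1 → run D
t=13: queue=[D,E,A,F,G,H,C] q_used=2 → run D
t=14: queue=[D,E,A,F,G,H,C] q_used=3 → run D
t=15: queue=[E,A,F,G,H,C] q_used=0 → run E
t=16: queue=[E,A,F,G,H,C] q_used=1 → run E
t=17: queue=[E,A,F,G,H,C] q_used=2 → run E
t=18: queue=[E,A,F,G,H,C] q_used=3 → run E
t=19: queue=[A,F,G,H,C] q_used=0 → run A
t=20: queue=[A,F,G,H,C] q_used=1 → run A
t=21: queue=[A,F,G,H,C] q_used=2 → run A
t=22: queue=[F,G,H,C] q_used=0 → run F
t=23: queue=[F,G,H,C] q_used=1 → run F
t=24: queue=[F,G,H,C] q_used=2 → run F
t=25: queue=[F,G,H,C] q_used=3 → run F
t=26: queue=[G,H,C,F] q_used=0 → run G
t=27: queue=[G,H,C,F] q_used=1 → run G
t=28: queue=[G,H,C,F] q_used=2 → run G
t=29: queue=[G,H,C,F] q_used=3 → run G
t=30: queue=[H,C,F,G] q_used=0 → run H
t=31: queue=[H,C,F,G] q_used=1 → run H
t=32: queue=[H,C,F,G] q_used=2 → run H
t=33: queue=[C,F,G] q_used=0 → run C
t=34: queue=[C,F,G] q_used=1 → run C
t=35: queue=[F,G] q_used=0 → run F
t=36: queue=[F,G] q_used=1 → run F
t=37: queue=[F,G] q_used=2 → run F
t=38: queue=[F,G] q_used=3 → run F
t=39: queue=[G] q_used=0 → run G
t=40: (idle)
t=41: (idle)
t=42: (idle)
t=43: (idle)
t=44: (idle)
t=45: (idle)
t=46: (idle)
t=47: (idle)
t=48: (idle)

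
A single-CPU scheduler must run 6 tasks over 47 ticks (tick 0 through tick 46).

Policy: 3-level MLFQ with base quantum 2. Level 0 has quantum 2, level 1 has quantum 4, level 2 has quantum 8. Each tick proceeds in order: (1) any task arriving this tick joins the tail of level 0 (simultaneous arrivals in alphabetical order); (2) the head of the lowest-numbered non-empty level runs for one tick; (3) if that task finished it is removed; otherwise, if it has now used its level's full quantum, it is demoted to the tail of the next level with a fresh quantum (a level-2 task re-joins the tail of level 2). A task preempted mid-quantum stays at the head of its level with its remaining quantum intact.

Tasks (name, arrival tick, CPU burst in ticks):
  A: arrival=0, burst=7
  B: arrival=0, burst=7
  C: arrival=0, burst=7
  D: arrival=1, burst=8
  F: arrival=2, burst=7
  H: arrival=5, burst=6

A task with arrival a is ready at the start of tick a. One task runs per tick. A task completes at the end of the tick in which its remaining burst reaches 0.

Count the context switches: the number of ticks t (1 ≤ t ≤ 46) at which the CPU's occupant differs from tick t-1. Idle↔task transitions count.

t=0: L0/L1/L2 = ABC/-/- → run A
t=1: L0/L1/L2 = ABCD/-/- → run A
t=2: L0/L1/L2 = BCDF/A/- → run B
t=3: L0/L1/L2 = BCDF/A/- → run B
t=4: L0/L1/L2 = CDF/AB/- → run C
t=5: L0/L1/L2 = CDFH/AB/- → run C
t=6: L0/L1/L2 = DFH/ABC/- → run D
t=7: L0/L1/L2 = DFH/ABC/- → run D
t=8: L0/L1/L2 = FH/ABCD/- → run F
t=9: L0/L1/L2 = FH/ABCD/- → run F
t=10: L0/L1/L2 = H/ABCDF/- → run H
t=11: L0/L1/L2 = H/ABCDF/- → run H
t=12: L0/L1/L2 = -/ABCDFH/- → run A
t=13: L0/L1/L2 = -/ABCDFH/- → run A
t=14: L0/L1/L2 = -/ABCDFH/- → run A
t=15: L0/L1/L2 = -/ABCDFH/- → run A
t=16: L0/L1/L2 = -/BCDFH/A → run B
t=17: L0/L1/L2 = -/BCDFH/A → run B
t=18: L0/L1/L2 = -/BCDFH/A → run B
t=19: L0/L1/L2 = -/BCDFH/A → run B
t=20: L0/L1/L2 = -/CDFH/AB → run C
t=21: L0/L1/L2 = -/CDFH/AB → run C
t=22: L0/L1/L2 = -/CDFH/AB → run C
t=23: L0/L1/L2 = -/CDFH/AB → run C
t=24: L0/L1/L2 = -/DFH/ABC → run D
t=25: L0/L1/L2 = -/DFH/ABC → run D
t=26: L0/L1/L2 = -/DFH/ABC → run D
t=27: L0/L1/L2 = -/DFH/ABC → run D
t=28: L0/L1/L2 = -/FH/ABCD → run F
t=29: L0/L1/L2 = -/FH/ABCD → run F
t=30: L0/L1/L2 = -/FH/ABCD → run F
t=31: L0/L1/L2 = -/FH/ABCD → run F
t=32: L0/L1/L2 = -/H/ABCDF → run H
t=33: L0/L1/L2 = -/H/ABCDF → run H
t=34: L0/L1/L2 = -/H/ABCDF → run H
t=35: L0/L1/L2 = -/H/ABCDF → run H
t=36: L0/L1/L2 = -/-/ABCDF → run A
t=37: L0/L1/L2 = -/-/BCDF → run B
t=38: L0/L1/L2 = -/-/CDF → run C
t=39: L0/L1/L2 = -/-/DF → run D
t=40: L0/L1/L2 = -/-/DF → run D
t=41: L0/L1/L2 = -/-/F → run F
t=42: (idle)
t=43: (idle)
t=44: (idle)
t=45: (idle)
t=46: (idle)

context switches = 17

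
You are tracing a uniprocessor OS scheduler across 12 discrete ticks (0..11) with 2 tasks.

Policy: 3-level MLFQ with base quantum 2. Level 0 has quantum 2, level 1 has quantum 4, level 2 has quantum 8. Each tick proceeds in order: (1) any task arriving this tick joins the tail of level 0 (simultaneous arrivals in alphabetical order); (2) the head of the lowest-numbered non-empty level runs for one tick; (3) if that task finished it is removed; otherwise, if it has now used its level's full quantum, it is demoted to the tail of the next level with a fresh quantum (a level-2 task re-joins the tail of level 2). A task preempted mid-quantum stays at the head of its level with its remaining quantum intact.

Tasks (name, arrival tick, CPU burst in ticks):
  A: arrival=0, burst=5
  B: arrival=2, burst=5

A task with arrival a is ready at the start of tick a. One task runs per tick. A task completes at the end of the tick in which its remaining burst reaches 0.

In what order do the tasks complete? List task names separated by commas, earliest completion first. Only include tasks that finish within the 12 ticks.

t=0: L0/L1/L2 = A/-/- → run A
t=1: L0/L1/L2 = A/-/- → run A
t=2: L0/L1/L2 = B/A/- → run B
t=3: L0/L1/L2 = B/A/- → run B
t=4: L0/L1/L2 = -/AB/- → run A
t=5: L0/L1/L2 = -/AB/- → run A
t=6: L0/L1/L2 = -/AB/- → run A
t=7: L0/L1/L2 = -/B/- → run B
t=8: L0/L1/L2 = -/B/- → run B
t=9: L0/L1/L2 = -/B/- → run B
t=10: (idle)
t=11: (idle)

completion order = A, B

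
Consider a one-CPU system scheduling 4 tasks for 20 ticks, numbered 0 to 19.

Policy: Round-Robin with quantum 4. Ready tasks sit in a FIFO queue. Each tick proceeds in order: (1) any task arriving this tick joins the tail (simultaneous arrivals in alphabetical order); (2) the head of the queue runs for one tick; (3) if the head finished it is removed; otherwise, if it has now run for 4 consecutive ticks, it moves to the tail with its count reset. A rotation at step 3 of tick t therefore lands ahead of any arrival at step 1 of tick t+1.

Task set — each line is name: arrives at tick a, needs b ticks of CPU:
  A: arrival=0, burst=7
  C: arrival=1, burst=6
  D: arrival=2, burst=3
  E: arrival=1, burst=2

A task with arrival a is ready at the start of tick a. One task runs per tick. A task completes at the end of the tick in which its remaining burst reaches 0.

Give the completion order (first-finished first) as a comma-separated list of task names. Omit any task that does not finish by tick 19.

completion order = E, D, A, C

t=0: queue=[A] q_used=0 → run A
t=1: queue=[A,C,E] q_used=1 → run A
t=2: queue=[A,C,E,D] q_used=2 → run A
t=3: queue=[A,C,E,D] q_used=3 → run A
t=4: queue=[C,E,D,A] q_used=0 → run C
t=5: queue=[C,E,D,A] q_used=1 → run C
t=6: queue=[C,E,D,A] q_used=2 → run C
t=7: queue=[C,E,D,A] q_used=3 → run C
t=8: queue=[E,D,A,C] q_used=0 → run E
t=9: queue=[E,D,A,C] q_used=1 → run E
t=10: queue=[D,A,C] q_used=0 → run D
t=11: queue=[D,A,C] q_used=1 → run D
t=12: queue=[D,A,C] q_used=2 → run D
t=13: queue=[A,C] q_used=0 → run A
t=14: queue=[A,C] q_used=1 → run A
t=15: queue=[A,C] q_used=2 → run A
t=16: queue=[C] q_used=0 → run C
t=17: queue=[C] q_used=1 → run C
t=18: (idle)
t=19: (idle)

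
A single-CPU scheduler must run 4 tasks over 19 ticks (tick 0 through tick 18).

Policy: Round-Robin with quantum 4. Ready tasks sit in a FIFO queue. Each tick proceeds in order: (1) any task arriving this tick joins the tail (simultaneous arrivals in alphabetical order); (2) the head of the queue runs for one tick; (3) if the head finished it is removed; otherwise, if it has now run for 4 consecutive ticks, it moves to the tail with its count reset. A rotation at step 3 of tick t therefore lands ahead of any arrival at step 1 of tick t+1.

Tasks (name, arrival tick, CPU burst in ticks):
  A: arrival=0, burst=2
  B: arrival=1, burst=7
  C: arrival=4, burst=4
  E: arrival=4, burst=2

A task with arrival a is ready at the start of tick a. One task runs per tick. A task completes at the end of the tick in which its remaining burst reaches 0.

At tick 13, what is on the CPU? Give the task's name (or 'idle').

running at tick 13 = B

t=0: queue=[A] q_used=0 → run A
t=1: queue=[A,B] q_used=1 → run A
t=2: queue=[B] q_used=0 → run B
t=3: queue=[B] q_used=1 → run B
t=4: queue=[B,C,E] q_used=2 → run B
t=5: queue=[B,C,E] q_used=3 → run B
t=6: queue=[C,E,B] q_used=0 → run C
t=7: queue=[C,E,B] q_used=1 → run C
t=8: queue=[C,E,B] q_used=2 → run C
t=9: queue=[C,E,B] q_used=3 → run C
t=10: queue=[E,B] q_used=0 → run E
t=11: queue=[E,B] q_used=1 → run E
t=12: queue=[B] q_used=0 → run B
t=13: queue=[B] q_used=1 → run B
t=14: queue=[B] q_used=2 → run B
t=15: (idle)
t=16: (idle)
t=17: (idle)
t=18: (idle)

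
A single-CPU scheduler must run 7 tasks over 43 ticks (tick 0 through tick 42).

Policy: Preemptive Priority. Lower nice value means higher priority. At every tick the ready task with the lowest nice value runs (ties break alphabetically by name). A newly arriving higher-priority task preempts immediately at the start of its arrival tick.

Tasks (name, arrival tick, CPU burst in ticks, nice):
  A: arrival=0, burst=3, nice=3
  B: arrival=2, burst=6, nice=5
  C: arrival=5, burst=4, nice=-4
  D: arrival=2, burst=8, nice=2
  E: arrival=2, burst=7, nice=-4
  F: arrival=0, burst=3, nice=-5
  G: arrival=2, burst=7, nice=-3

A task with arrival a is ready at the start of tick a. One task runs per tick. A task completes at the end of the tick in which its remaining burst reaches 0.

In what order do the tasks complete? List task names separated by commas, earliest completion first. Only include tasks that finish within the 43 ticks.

completion order = F, C, E, G, D, A, B

t=0: ready={A,F} → run F
t=1: ready={A,F} → run F
t=2: ready={A,B,D,E,F,G} → run F
t=3: ready={A,B,D,E,G} → run E
t=4: ready={A,B,D,E,G} → run E
t=5: ready={A,B,C,D,E,G} → run C
t=6: ready={A,B,C,D,E,G} → run C
t=7: ready={A,B,C,D,E,G} → run C
t=8: ready={A,B,C,D,E,G} → run C
t=9: ready={A,B,D,E,G} → run E
t=10: ready={A,B,D,E,G} → run E
t=11: ready={A,B,D,E,G} → run E
t=12: ready={A,B,D,E,G} → run E
t=13: ready={A,B,D,E,G} → run E
t=14: ready={A,B,D,G} → run G
t=15: ready={A,B,D,G} → run G
t=16: ready={A,B,D,G} → run G
t=17: ready={A,B,D,G} → run G
t=18: ready={A,B,D,G} → run G
t=19: ready={A,B,D,G} → run G
t=20: ready={A,B,D,G} → run G
t=21: ready={A,B,D} → run D
t=22: ready={A,B,D} → run D
t=23: ready={A,B,D} → run D
t=24: ready={A,B,D} → run D
t=25: ready={A,B,D} → run D
t=26: ready={A,B,D} → run D
t=27: ready={A,B,D} → run D
t=28: ready={A,B,D} → run D
t=29: ready={A,B} → run A
t=30: ready={A,B} → run A
t=31: ready={A,B} → run A
t=32: ready={B} → run B
t=33: ready={B} → run B
t=34: ready={B} → run B
t=35: ready={B} → run B
t=36: ready={B} → run B
t=37: ready={B} → run B
t=38: (idle)
t=39: (idle)
t=40: (idle)
t=41: (idle)
t=42: (idle)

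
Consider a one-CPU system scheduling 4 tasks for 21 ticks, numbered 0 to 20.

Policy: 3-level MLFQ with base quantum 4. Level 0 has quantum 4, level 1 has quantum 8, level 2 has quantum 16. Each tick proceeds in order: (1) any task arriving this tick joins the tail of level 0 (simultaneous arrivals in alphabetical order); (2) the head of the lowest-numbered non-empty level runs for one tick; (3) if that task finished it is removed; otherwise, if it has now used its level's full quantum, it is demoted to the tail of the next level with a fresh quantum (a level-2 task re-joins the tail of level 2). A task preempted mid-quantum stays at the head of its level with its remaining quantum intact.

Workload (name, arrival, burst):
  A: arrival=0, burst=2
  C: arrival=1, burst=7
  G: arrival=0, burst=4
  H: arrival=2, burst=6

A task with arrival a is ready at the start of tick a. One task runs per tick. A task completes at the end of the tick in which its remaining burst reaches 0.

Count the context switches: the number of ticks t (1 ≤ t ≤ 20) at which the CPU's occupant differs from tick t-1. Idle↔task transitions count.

context switches = 6

t=0: L0/L1/L2 = AG/-/- → run A
t=1: L0/L1/L2 = AGC/-/- → run A
t=2: L0/L1/L2 = GCH/-/- → run G
t=3: L0/L1/L2 = GCH/-/- → run G
t=4: L0/L1/L2 = GCH/-/- → run G
t=5: L0/L1/L2 = GCH/-/- → run G
t=6: L0/L1/L2 = CH/-/- → run C
t=7: L0/L1/L2 = CH/-/- → run C
t=8: L0/L1/L2 = CH/-/- → run C
t=9: L0/L1/L2 = CH/-/- → run C
t=10: L0/L1/L2 = H/C/- → run H
t=11: L0/L1/L2 = H/C/- → run H
t=12: L0/L1/L2 = H/C/- → run H
t=13: L0/L1/L2 = H/C/- → run H
t=14: L0/L1/L2 = -/CH/- → run C
t=15: L0/L1/L2 = -/CH/- → run C
t=16: L0/L1/L2 = -/CH/- → run C
t=17: L0/L1/L2 = -/H/- → run H
t=18: L0/L1/L2 = -/H/- → run H
t=19: (idle)
t=20: (idle)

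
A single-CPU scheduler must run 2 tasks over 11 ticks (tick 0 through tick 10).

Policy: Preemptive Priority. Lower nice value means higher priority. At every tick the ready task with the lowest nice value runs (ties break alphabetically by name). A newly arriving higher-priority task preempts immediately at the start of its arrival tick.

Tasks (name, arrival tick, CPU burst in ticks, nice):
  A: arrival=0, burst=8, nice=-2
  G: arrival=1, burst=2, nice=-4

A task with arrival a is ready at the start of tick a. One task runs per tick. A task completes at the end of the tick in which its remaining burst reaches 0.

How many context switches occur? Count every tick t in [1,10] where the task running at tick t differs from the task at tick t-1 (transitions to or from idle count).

context switches = 3

t=0: ready={A} → run A
t=1: ready={A,G} → run G
t=2: ready={A,G} → run G
t=3: ready={A} → run A
t=4: ready={A} → run A
t=5: ready={A} → run A
t=6: ready={A} → run A
t=7: ready={A} → run A
t=8: ready={A} → run A
t=9: ready={A} → run A
t=10: (idle)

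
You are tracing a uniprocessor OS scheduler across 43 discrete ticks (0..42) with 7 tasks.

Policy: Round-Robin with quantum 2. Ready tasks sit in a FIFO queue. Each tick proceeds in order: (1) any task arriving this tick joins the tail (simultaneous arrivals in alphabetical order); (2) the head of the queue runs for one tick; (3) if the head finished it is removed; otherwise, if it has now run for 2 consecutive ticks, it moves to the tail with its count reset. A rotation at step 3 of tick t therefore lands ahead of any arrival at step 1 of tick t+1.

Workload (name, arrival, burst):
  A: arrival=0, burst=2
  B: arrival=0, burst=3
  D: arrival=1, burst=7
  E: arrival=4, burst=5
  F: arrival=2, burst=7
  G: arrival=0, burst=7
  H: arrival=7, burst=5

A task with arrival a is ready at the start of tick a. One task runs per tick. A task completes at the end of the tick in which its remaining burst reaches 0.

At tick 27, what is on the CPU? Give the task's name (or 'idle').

running at tick 27 = D

t=0: queue=[A,B,G] q_used=0 → run A
t=1: queue=[A,B,G,D] q_used=1 → run A
t=2: queue=[B,G,D,F] q_used=0 → run B
t=3: queue=[B,G,D,F] q_used=1 → run B
t=4: queue=[G,D,F,B,E] q_used=0 → run G
t=5: queue=[G,D,F,B,E] q_used=1 → run G
t=6: queue=[D,F,B,E,G] q_used=0 → run D
t=7: queue=[D,F,B,E,G,H] q_used=1 → run D
t=8: queue=[F,B,E,G,H,D] q_used=0 → run F
t=9: queue=[F,B,E,G,H,D] q_used=1 → run F
t=10: queue=[B,E,G,H,D,F] q_used=0 → run B
t=11: queue=[E,G,H,D,F] q_used=0 → run E
t=12: queue=[E,G,H,D,F] q_used=1 → run E
t=13: queue=[G,H,D,F,E] q_used=0 → run G
t=14: queue=[G,H,D,F,E] q_used=1 → run G
t=15: queue=[H,D,F,E,G] q_used=0 → run H
t=16: queue=[H,D,F,E,G] q_used=1 → run H
t=17: queue=[D,F,E,G,H] q_used=0 → run D
t=18: queue=[D,F,E,G,H] q_used=1 → run D
t=19: queue=[F,E,G,H,D] q_used=0 → run F
t=20: queue=[F,E,G,H,D] q_used=1 → run F
t=21: queue=[E,G,H,D,F] q_used=0 → run E
t=22: queue=[E,G,H,D,F] q_used=1 → run E
t=23: queue=[G,H,D,F,E] q_used=0 → run G
t=24: queue=[G,H,D,F,E] q_used=1 → run G
t=25: queue=[H,D,F,E,G] q_used=0 → run H
t=26: queue=[H,D,F,E,G] q_used=1 → run H
t=27: queue=[D,F,E,G,H] q_used=0 → run D
t=28: queue=[D,F,E,G,H] q_used=1 → run D
t=29: queue=[F,E,G,H,D] q_used=0 → run F
t=30: queue=[F,E,G,H,D] q_used=1 → run F
t=31: queue=[E,G,H,D,F] q_used=0 → run E
t=32: queue=[G,H,D,F] q_used=0 → run G
t=33: queue=[H,D,F] q_used=0 → run H
t=34: queue=[D,F] q_used=0 → run D
t=35: queue=[F] q_used=0 → run F
t=36: (idle)
t=37: (idle)
t=38: (idle)
t=39: (idle)
t=40: (idle)
t=41: (idle)
t=42: (idle)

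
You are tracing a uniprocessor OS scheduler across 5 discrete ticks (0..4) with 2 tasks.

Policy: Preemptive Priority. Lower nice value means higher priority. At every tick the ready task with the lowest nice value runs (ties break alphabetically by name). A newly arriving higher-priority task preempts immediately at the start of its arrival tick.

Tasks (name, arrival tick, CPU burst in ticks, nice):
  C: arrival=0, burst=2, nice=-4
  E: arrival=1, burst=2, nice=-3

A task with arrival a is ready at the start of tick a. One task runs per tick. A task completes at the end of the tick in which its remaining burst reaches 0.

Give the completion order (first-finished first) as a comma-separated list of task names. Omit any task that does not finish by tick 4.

completion order = C, E

t=0: ready={C} → run C
t=1: ready={C,E} → run C
t=2: ready={E} → run E
t=3: ready={E} → run E
t=4: (idle)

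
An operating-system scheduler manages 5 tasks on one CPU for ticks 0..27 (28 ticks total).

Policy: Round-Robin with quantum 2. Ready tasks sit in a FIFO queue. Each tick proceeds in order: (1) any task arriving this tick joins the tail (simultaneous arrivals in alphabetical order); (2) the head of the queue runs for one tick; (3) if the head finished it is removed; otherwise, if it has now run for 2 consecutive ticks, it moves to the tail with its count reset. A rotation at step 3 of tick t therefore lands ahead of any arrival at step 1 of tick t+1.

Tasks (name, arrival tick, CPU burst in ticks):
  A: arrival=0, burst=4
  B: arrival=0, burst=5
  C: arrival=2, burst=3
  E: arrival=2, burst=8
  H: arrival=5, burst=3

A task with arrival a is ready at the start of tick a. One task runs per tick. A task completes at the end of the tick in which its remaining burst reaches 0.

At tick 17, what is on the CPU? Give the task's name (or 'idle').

running at tick 17 = B

t=0: queue=[A,B] q_used=0 → run A
t=1: queue=[A,B] q_used=1 → run A
t=2: queue=[B,A,C,E] q_used=0 → run B
t=3: queue=[B,A,C,E] q_used=1 → run B
t=4: queue=[A,C,E,B] q_used=0 → run A
t=5: queue=[A,C,E,B,H] q_used=1 → run A
t=6: queue=[C,E,B,H] q_used=0 → run C
t=7: queue=[C,E,B,H] q_used=1 → run C
t=8: queue=[E,B,H,C] q_used=0 → run E
t=9: queue=[E,B,H,C] q_used=1 → run E
t=10: queue=[B,H,C,E] q_used=0 → run B
t=11: queue=[B,H,C,E] q_used=1 → run B
t=12: queue=[H,C,E,B] q_used=0 → run H
t=13: queue=[H,C,E,B] q_used=1 → run H
t=14: queue=[C,E,B,H] q_used=0 → run C
t=15: queue=[E,B,H] q_used=0 → run E
t=16: queue=[E,B,H] q_used=1 → run E
t=17: queue=[B,H,E] q_used=0 → run B
t=18: queue=[H,E] q_used=0 → run H
t=19: queue=[E] q_used=0 → run E
t=20: queue=[E] q_used=1 → run E
t=21: queue=[E] q_used=0 → run E
t=22: queue=[E] q_used=1 → run E
t=23: (idle)
t=24: (idle)
t=25: (idle)
t=26: (idle)
t=27: (idle)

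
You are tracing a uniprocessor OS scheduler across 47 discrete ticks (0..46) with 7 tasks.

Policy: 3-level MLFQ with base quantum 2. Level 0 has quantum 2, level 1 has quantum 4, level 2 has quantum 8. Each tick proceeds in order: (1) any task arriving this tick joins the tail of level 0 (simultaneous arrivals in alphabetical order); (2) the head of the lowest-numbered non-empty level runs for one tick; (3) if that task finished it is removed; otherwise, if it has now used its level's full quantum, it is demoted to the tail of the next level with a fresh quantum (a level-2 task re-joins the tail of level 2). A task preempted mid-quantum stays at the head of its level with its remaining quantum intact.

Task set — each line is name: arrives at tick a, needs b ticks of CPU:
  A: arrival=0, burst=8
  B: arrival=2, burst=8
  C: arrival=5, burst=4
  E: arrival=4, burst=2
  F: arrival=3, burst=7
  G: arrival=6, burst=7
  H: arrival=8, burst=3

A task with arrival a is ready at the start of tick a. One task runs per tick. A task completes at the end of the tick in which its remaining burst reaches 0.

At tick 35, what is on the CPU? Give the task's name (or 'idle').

t=0: L0/L1/L2 = A/-/- → run A
t=1: L0/L1/L2 = A/-/- → run A
t=2: L0/L1/L2 = B/A/- → run B
t=3: L0/L1/L2 = BF/A/- → run B
t=4: L0/L1/L2 = FE/AB/- → run F
t=5: L0/L1/L2 = FEC/AB/- → run F
t=6: L0/L1/L2 = ECG/ABF/- → run E
t=7: L0/L1/L2 = ECG/ABF/- → run E
t=8: L0/L1/L2 = CGH/ABF/- → run C
t=9: L0/L1/L2 = CGH/ABF/- → run C
t=10: L0/L1/L2 = GH/ABFC/- → run G
t=11: L0/L1/L2 = GH/ABFC/- → run G
t=12: L0/L1/L2 = H/ABFCG/- → run H
t=13: L0/L1/L2 = H/ABFCG/- → run H
t=14: L0/L1/L2 = -/ABFCGH/- → run A
t=15: L0/L1/L2 = -/ABFCGH/- → run A
t=16: L0/L1/L2 = -/ABFCGH/- → run A
t=17: L0/L1/L2 = -/ABFCGH/- → run A
t=18: L0/L1/L2 = -/BFCGH/A → run B
t=19: L0/L1/L2 = -/BFCGH/A → run B
t=20: L0/L1/L2 = -/BFCGH/A → run B
t=21: L0/L1/L2 = -/BFCGH/A → run B
t=22: L0/L1/L2 = -/FCGH/AB → run F
t=23: L0/L1/L2 = -/FCGH/AB → run F
t=24: L0/L1/L2 = -/FCGH/AB → run F
t=25: L0/L1/L2 = -/FCGH/AB → run F
t=26: L0/L1/L2 = -/CGH/ABF → run C
t=27: L0/L1/L2 = -/CGH/ABF → run C
t=28: L0/L1/L2 = -/GH/ABF → run G
t=29: L0/L1/L2 = -/GH/ABF → run G
t=30: L0/L1/L2 = -/GH/ABF → run G
t=31: L0/L1/L2 = -/GH/ABF → run G
t=32: L0/L1/L2 = -/H/ABFG → run H
t=33: L0/L1/L2 = -/-/ABFG → run A
t=34: L0/L1/L2 = -/-/ABFG → run A
t=35: L0/L1/L2 = -/-/BFG → run B
t=36: L0/L1/L2 = -/-/BFG → run B
t=37: L0/L1/L2 = -/-/FG → run F
t=38: L0/L1/L2 = -/-/G → run G
t=39: (idle)
t=40: (idle)
t=41: (idle)
t=42: (idle)
t=43: (idle)
t=44: (idle)
t=45: (idle)
t=46: (idle)

running at tick 35 = B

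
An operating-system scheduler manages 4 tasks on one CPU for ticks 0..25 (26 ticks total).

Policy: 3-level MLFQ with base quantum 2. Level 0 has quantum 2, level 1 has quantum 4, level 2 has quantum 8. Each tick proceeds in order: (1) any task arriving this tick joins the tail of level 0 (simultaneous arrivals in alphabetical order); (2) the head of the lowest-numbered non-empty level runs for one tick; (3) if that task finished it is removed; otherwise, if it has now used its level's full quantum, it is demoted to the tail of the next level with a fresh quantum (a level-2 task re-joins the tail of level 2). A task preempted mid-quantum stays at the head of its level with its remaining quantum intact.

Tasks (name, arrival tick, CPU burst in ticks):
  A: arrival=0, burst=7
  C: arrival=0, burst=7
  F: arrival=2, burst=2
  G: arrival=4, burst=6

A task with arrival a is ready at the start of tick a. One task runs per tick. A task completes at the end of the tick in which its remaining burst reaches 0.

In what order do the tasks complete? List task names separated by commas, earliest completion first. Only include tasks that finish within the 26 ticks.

t=0: L0/L1/L2 = AC/-/- → run A
t=1: L0/L1/L2 = AC/-/- → run A
t=2: L0/L1/L2 = CF/A/- → run C
t=3: L0/L1/L2 = CF/A/- → run C
t=4: L0/L1/L2 = FG/AC/- → run F
t=5: L0/L1/L2 = FG/AC/- → run F
t=6: L0/L1/L2 = G/AC/- → run G
t=7: L0/L1/L2 = G/AC/- → run G
t=8: L0/L1/L2 = -/ACG/- → run A
t=9: L0/L1/L2 = -/ACG/- → run A
t=10: L0/L1/L2 = -/ACG/- → run A
t=11: L0/L1/L2 = -/ACG/- → run A
t=12: L0/L1/L2 = -/CG/A → run C
t=13: L0/L1/L2 = -/CG/A → run C
t=14: L0/L1/L2 = -/CG/A → run C
t=15: L0/L1/L2 = -/CG/A → run C
t=16: L0/L1/L2 = -/G/AC → run G
t=17: L0/L1/L2 = -/G/AC → run G
t=18: L0/L1/L2 = -/G/AC → run G
t=19: L0/L1/L2 = -/G/AC → run G
t=20: L0/L1/L2 = -/-/AC → run A
t=21: L0/L1/L2 = -/-/C → run C
t=22: (idle)
t=23: (idle)
t=24: (idle)
t=25: (idle)

completion order = F, G, A, C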